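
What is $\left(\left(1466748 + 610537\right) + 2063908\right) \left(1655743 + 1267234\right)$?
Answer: $12104611891561$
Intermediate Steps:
$\left(\left(1466748 + 610537\right) + 2063908\right) \left(1655743 + 1267234\right) = \left(2077285 + 2063908\right) 2922977 = 4141193 \cdot 2922977 = 12104611891561$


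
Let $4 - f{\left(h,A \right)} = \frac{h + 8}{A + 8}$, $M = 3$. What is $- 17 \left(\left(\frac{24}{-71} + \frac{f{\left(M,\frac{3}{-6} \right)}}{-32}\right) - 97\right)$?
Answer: $\frac{28219813}{17040} \approx 1656.1$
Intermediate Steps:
$f{\left(h,A \right)} = 4 - \frac{8 + h}{8 + A}$ ($f{\left(h,A \right)} = 4 - \frac{h + 8}{A + 8} = 4 - \frac{8 + h}{8 + A}$)
$- 17 \left(\left(\frac{24}{-71} + \frac{f{\left(M,\frac{3}{-6} \right)}}{-32}\right) - 97\right) = - 17 \left(\left(\frac{24}{-71} + \frac{\frac{1}{8 + \frac{3}{-6}} \left(24 - 3 + 4 \frac{3}{-6}\right)}{-32}\right) - 97\right) = - 17 \left(\left(24 \left(- \frac{1}{71}\right) + \frac{24 - 3 + 4 \cdot 3 \left(- \frac{1}{6}\right)}{8 + 3 \left(- \frac{1}{6}\right)} \left(- \frac{1}{32}\right)\right) - 97\right) = - 17 \left(\left(- \frac{24}{71} + \frac{24 - 3 + 4 \left(- \frac{1}{2}\right)}{8 - \frac{1}{2}} \left(- \frac{1}{32}\right)\right) - 97\right) = - 17 \left(\left(- \frac{24}{71} + \frac{24 - 3 - 2}{\frac{15}{2}} \left(- \frac{1}{32}\right)\right) - 97\right) = - 17 \left(\left(- \frac{24}{71} + \frac{2}{15} \cdot 19 \left(- \frac{1}{32}\right)\right) - 97\right) = - 17 \left(\left(- \frac{24}{71} + \frac{38}{15} \left(- \frac{1}{32}\right)\right) - 97\right) = - 17 \left(\left(- \frac{24}{71} - \frac{19}{240}\right) - 97\right) = - 17 \left(- \frac{7109}{17040} - 97\right) = \left(-17\right) \left(- \frac{1659989}{17040}\right) = \frac{28219813}{17040}$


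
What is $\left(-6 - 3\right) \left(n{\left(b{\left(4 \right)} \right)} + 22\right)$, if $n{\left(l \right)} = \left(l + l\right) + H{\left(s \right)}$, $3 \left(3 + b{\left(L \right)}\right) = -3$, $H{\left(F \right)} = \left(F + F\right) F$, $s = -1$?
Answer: $-144$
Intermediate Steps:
$H{\left(F \right)} = 2 F^{2}$ ($H{\left(F \right)} = 2 F F = 2 F^{2}$)
$b{\left(L \right)} = -4$ ($b{\left(L \right)} = -3 + \frac{1}{3} \left(-3\right) = -3 - 1 = -4$)
$n{\left(l \right)} = 2 + 2 l$ ($n{\left(l \right)} = \left(l + l\right) + 2 \left(-1\right)^{2} = 2 l + 2 \cdot 1 = 2 l + 2 = 2 + 2 l$)
$\left(-6 - 3\right) \left(n{\left(b{\left(4 \right)} \right)} + 22\right) = \left(-6 - 3\right) \left(\left(2 + 2 \left(-4\right)\right) + 22\right) = \left(-6 - 3\right) \left(\left(2 - 8\right) + 22\right) = - 9 \left(-6 + 22\right) = \left(-9\right) 16 = -144$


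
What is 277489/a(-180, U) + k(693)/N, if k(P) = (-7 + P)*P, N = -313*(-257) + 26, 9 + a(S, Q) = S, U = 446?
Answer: -22238857141/15208263 ≈ -1462.3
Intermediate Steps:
a(S, Q) = -9 + S
N = 80467 (N = 80441 + 26 = 80467)
k(P) = P*(-7 + P)
277489/a(-180, U) + k(693)/N = 277489/(-9 - 180) + (693*(-7 + 693))/80467 = 277489/(-189) + (693*686)*(1/80467) = 277489*(-1/189) + 475398*(1/80467) = -277489/189 + 475398/80467 = -22238857141/15208263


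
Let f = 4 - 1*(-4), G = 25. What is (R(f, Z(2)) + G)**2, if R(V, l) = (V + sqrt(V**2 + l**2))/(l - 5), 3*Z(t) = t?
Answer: 91181/169 - 1204*sqrt(145)/169 ≈ 453.75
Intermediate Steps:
Z(t) = t/3
f = 8 (f = 4 + 4 = 8)
R(V, l) = (V + sqrt(V**2 + l**2))/(-5 + l)
(R(f, Z(2)) + G)**2 = ((8 + sqrt(8**2 + ((1/3)*2)**2))/(-5 + (1/3)*2) + 25)**2 = ((8 + sqrt(64 + (2/3)**2))/(-5 + 2/3) + 25)**2 = ((8 + sqrt(64 + 4/9))/(-13/3) + 25)**2 = (-3*(8 + sqrt(580/9))/13 + 25)**2 = (-3*(8 + 2*sqrt(145)/3)/13 + 25)**2 = ((-24/13 - 2*sqrt(145)/13) + 25)**2 = (301/13 - 2*sqrt(145)/13)**2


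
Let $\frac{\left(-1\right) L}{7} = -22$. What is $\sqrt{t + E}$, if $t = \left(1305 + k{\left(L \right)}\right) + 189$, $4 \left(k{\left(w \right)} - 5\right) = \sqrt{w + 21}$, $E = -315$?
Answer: $\frac{\sqrt{4736 + 5 \sqrt{7}}}{2} \approx 34.457$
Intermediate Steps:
$L = 154$ ($L = \left(-7\right) \left(-22\right) = 154$)
$k{\left(w \right)} = 5 + \frac{\sqrt{21 + w}}{4}$ ($k{\left(w \right)} = 5 + \frac{\sqrt{w + 21}}{4} = 5 + \frac{\sqrt{21 + w}}{4}$)
$t = 1499 + \frac{5 \sqrt{7}}{4}$ ($t = \left(1305 + \left(5 + \frac{\sqrt{21 + 154}}{4}\right)\right) + 189 = \left(1305 + \left(5 + \frac{\sqrt{175}}{4}\right)\right) + 189 = \left(1305 + \left(5 + \frac{5 \sqrt{7}}{4}\right)\right) + 189 = \left(1310 + \frac{5 \sqrt{7}}{4}\right) + 189 = 1499 + \frac{5 \sqrt{7}}{4} \approx 1502.3$)
$\sqrt{t + E} = \sqrt{\left(1499 + \frac{5 \sqrt{7}}{4}\right) - 315} = \sqrt{1184 + \frac{5 \sqrt{7}}{4}}$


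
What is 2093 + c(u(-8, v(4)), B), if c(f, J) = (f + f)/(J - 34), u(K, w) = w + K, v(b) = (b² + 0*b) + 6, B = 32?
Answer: 2079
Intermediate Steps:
v(b) = 6 + b² (v(b) = (b² + 0) + 6 = b² + 6 = 6 + b²)
u(K, w) = K + w
c(f, J) = 2*f/(-34 + J) (c(f, J) = (2*f)/(-34 + J) = 2*f/(-34 + J))
2093 + c(u(-8, v(4)), B) = 2093 + 2*(-8 + (6 + 4²))/(-34 + 32) = 2093 + 2*(-8 + (6 + 16))/(-2) = 2093 + 2*(-8 + 22)*(-½) = 2093 + 2*14*(-½) = 2093 - 14 = 2079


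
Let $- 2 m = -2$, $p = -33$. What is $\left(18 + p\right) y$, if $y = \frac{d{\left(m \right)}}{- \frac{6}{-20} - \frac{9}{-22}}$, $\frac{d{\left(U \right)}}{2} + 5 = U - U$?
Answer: $\frac{2750}{13} \approx 211.54$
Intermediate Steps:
$m = 1$ ($m = \left(- \frac{1}{2}\right) \left(-2\right) = 1$)
$d{\left(U \right)} = -10$ ($d{\left(U \right)} = -10 + 2 \left(U - U\right) = -10 + 2 \cdot 0 = -10 + 0 = -10$)
$y = - \frac{550}{39}$ ($y = - \frac{10}{- \frac{6}{-20} - \frac{9}{-22}} = - \frac{10}{\left(-6\right) \left(- \frac{1}{20}\right) - - \frac{9}{22}} = - \frac{10}{\frac{3}{10} + \frac{9}{22}} = - \frac{10}{\frac{39}{55}} = \left(-10\right) \frac{55}{39} = - \frac{550}{39} \approx -14.103$)
$\left(18 + p\right) y = \left(18 - 33\right) \left(- \frac{550}{39}\right) = \left(-15\right) \left(- \frac{550}{39}\right) = \frac{2750}{13}$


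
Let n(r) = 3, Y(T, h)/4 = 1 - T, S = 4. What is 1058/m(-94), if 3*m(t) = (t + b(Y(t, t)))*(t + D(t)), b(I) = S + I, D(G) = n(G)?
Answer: -1587/13195 ≈ -0.12027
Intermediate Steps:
Y(T, h) = 4 - 4*T (Y(T, h) = 4*(1 - T) = 4 - 4*T)
D(G) = 3
b(I) = 4 + I
m(t) = (3 + t)*(8 - 3*t)/3 (m(t) = ((t + (4 + (4 - 4*t)))*(t + 3))/3 = ((t + (8 - 4*t))*(3 + t))/3 = ((8 - 3*t)*(3 + t))/3 = ((3 + t)*(8 - 3*t))/3 = (3 + t)*(8 - 3*t)/3)
1058/m(-94) = 1058/(8 - 1*(-94)² - ⅓*(-94)) = 1058/(8 - 1*8836 + 94/3) = 1058/(8 - 8836 + 94/3) = 1058/(-26390/3) = 1058*(-3/26390) = -1587/13195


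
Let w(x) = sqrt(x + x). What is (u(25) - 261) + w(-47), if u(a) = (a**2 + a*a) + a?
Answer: 1014 + I*sqrt(94) ≈ 1014.0 + 9.6954*I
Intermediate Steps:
w(x) = sqrt(2)*sqrt(x) (w(x) = sqrt(2*x) = sqrt(2)*sqrt(x))
u(a) = a + 2*a**2 (u(a) = (a**2 + a**2) + a = 2*a**2 + a = a + 2*a**2)
(u(25) - 261) + w(-47) = (25*(1 + 2*25) - 261) + sqrt(2)*sqrt(-47) = (25*(1 + 50) - 261) + sqrt(2)*(I*sqrt(47)) = (25*51 - 261) + I*sqrt(94) = (1275 - 261) + I*sqrt(94) = 1014 + I*sqrt(94)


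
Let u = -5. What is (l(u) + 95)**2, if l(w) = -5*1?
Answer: 8100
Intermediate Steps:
l(w) = -5
(l(u) + 95)**2 = (-5 + 95)**2 = 90**2 = 8100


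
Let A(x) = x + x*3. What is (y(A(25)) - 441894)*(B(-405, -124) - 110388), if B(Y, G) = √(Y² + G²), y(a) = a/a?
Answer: 48779684484 - 441893*√179401 ≈ 4.8593e+10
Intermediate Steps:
A(x) = 4*x (A(x) = x + 3*x = 4*x)
y(a) = 1
B(Y, G) = √(G² + Y²)
(y(A(25)) - 441894)*(B(-405, -124) - 110388) = (1 - 441894)*(√((-124)² + (-405)²) - 110388) = -441893*(√(15376 + 164025) - 110388) = -441893*(√179401 - 110388) = -441893*(-110388 + √179401) = 48779684484 - 441893*√179401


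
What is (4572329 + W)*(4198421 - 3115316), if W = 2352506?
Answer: 7500323412675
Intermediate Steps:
(4572329 + W)*(4198421 - 3115316) = (4572329 + 2352506)*(4198421 - 3115316) = 6924835*1083105 = 7500323412675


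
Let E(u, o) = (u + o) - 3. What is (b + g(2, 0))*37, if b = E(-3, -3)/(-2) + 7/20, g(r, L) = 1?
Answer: 4329/20 ≈ 216.45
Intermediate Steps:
E(u, o) = -3 + o + u (E(u, o) = (o + u) - 3 = -3 + o + u)
b = 97/20 (b = (-3 - 3 - 3)/(-2) + 7/20 = -9*(-½) + 7*(1/20) = 9/2 + 7/20 = 97/20 ≈ 4.8500)
(b + g(2, 0))*37 = (97/20 + 1)*37 = (117/20)*37 = 4329/20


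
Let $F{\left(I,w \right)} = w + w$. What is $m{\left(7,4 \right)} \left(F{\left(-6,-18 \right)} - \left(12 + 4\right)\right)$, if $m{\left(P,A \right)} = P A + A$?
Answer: $-1664$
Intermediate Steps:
$F{\left(I,w \right)} = 2 w$
$m{\left(P,A \right)} = A + A P$ ($m{\left(P,A \right)} = A P + A = A + A P$)
$m{\left(7,4 \right)} \left(F{\left(-6,-18 \right)} - \left(12 + 4\right)\right) = 4 \left(1 + 7\right) \left(2 \left(-18\right) - \left(12 + 4\right)\right) = 4 \cdot 8 \left(-36 - 16\right) = 32 \left(-36 - 16\right) = 32 \left(-52\right) = -1664$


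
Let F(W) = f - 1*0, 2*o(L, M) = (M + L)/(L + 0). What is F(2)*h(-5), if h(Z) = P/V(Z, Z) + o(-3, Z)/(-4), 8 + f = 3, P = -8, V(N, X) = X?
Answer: -19/3 ≈ -6.3333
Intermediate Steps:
o(L, M) = (L + M)/(2*L) (o(L, M) = ((M + L)/(L + 0))/2 = ((L + M)/L)/2 = (L + M)/(2*L))
f = -5 (f = -8 + 3 = -5)
F(W) = -5 (F(W) = -5 - 1*0 = -5 + 0 = -5)
h(Z) = -⅛ - 8/Z + Z/24 (h(Z) = -8/Z + ((½)*(-3 + Z)/(-3))/(-4) = -8/Z + ((½)*(-⅓)*(-3 + Z))*(-¼) = -8/Z + (½ - Z/6)*(-¼) = -8/Z + (-⅛ + Z/24) = -⅛ - 8/Z + Z/24)
F(2)*h(-5) = -5*(-192 - 5*(-3 - 5))/(24*(-5)) = -5*(-1)*(-192 - 5*(-8))/(24*5) = -5*(-1)*(-192 + 40)/(24*5) = -5*(-1)*(-152)/(24*5) = -5*19/15 = -19/3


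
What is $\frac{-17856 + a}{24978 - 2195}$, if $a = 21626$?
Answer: $\frac{3770}{22783} \approx 0.16547$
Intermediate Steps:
$\frac{-17856 + a}{24978 - 2195} = \frac{-17856 + 21626}{24978 - 2195} = \frac{3770}{22783}$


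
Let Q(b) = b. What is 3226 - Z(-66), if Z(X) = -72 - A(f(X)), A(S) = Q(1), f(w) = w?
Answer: 3299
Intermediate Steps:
A(S) = 1
Z(X) = -73 (Z(X) = -72 - 1*1 = -72 - 1 = -73)
3226 - Z(-66) = 3226 - 1*(-73) = 3226 + 73 = 3299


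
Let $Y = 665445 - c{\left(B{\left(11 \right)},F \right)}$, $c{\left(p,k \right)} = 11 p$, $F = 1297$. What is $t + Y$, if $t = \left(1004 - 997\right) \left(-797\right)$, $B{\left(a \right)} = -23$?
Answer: $660119$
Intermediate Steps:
$Y = 665698$ ($Y = 665445 - 11 \left(-23\right) = 665445 - -253 = 665445 + 253 = 665698$)
$t = -5579$ ($t = 7 \left(-797\right) = -5579$)
$t + Y = -5579 + 665698 = 660119$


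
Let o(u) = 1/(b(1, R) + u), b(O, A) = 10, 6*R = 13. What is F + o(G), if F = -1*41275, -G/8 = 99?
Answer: -32277051/782 ≈ -41275.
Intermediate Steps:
R = 13/6 (R = (⅙)*13 = 13/6 ≈ 2.1667)
G = -792 (G = -8*99 = -792)
o(u) = 1/(10 + u)
F = -41275
F + o(G) = -41275 + 1/(10 - 792) = -41275 + 1/(-782) = -41275 - 1/782 = -32277051/782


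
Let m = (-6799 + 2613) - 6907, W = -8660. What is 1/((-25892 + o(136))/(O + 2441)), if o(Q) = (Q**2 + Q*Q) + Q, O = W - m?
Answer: 2437/5618 ≈ 0.43378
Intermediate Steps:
m = -11093 (m = -4186 - 6907 = -11093)
O = 2433 (O = -8660 - 1*(-11093) = -8660 + 11093 = 2433)
o(Q) = Q + 2*Q**2 (o(Q) = (Q**2 + Q**2) + Q = 2*Q**2 + Q = Q + 2*Q**2)
1/((-25892 + o(136))/(O + 2441)) = 1/((-25892 + 136*(1 + 2*136))/(2433 + 2441)) = 1/((-25892 + 136*(1 + 272))/4874) = 1/((-25892 + 136*273)*(1/4874)) = 1/((-25892 + 37128)*(1/4874)) = 1/(11236*(1/4874)) = 1/(5618/2437) = 2437/5618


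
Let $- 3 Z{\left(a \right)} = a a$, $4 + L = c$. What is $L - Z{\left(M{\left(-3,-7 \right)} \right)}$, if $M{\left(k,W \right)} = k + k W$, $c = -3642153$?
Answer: $-3642049$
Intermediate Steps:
$L = -3642157$ ($L = -4 - 3642153 = -3642157$)
$M{\left(k,W \right)} = k + W k$
$Z{\left(a \right)} = - \frac{a^{2}}{3}$ ($Z{\left(a \right)} = - \frac{a a}{3} = - \frac{a^{2}}{3}$)
$L - Z{\left(M{\left(-3,-7 \right)} \right)} = -3642157 - - \frac{\left(- 3 \left(1 - 7\right)\right)^{2}}{3} = -3642157 - - \frac{\left(\left(-3\right) \left(-6\right)\right)^{2}}{3} = -3642157 - - \frac{18^{2}}{3} = -3642157 - \left(- \frac{1}{3}\right) 324 = -3642157 - -108 = -3642157 + 108 = -3642049$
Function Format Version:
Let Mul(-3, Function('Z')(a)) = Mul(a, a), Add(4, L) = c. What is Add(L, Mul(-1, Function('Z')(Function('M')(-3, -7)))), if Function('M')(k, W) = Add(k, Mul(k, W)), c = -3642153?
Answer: -3642049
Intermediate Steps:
L = -3642157 (L = Add(-4, -3642153) = -3642157)
Function('M')(k, W) = Add(k, Mul(W, k))
Function('Z')(a) = Mul(Rational(-1, 3), Pow(a, 2)) (Function('Z')(a) = Mul(Rational(-1, 3), Mul(a, a)) = Mul(Rational(-1, 3), Pow(a, 2)))
Add(L, Mul(-1, Function('Z')(Function('M')(-3, -7)))) = Add(-3642157, Mul(-1, Mul(Rational(-1, 3), Pow(Mul(-3, Add(1, -7)), 2)))) = Add(-3642157, Mul(-1, Mul(Rational(-1, 3), Pow(Mul(-3, -6), 2)))) = Add(-3642157, Mul(-1, Mul(Rational(-1, 3), Pow(18, 2)))) = Add(-3642157, Mul(-1, Mul(Rational(-1, 3), 324))) = Add(-3642157, Mul(-1, -108)) = Add(-3642157, 108) = -3642049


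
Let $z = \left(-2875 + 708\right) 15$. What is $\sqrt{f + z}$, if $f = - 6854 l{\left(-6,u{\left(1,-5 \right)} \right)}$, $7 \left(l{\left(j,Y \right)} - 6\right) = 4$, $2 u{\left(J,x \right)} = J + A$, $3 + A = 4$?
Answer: $\frac{i \sqrt{3799733}}{7} \approx 278.47 i$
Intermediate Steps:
$A = 1$ ($A = -3 + 4 = 1$)
$u{\left(J,x \right)} = \frac{1}{2} + \frac{J}{2}$ ($u{\left(J,x \right)} = \frac{J + 1}{2} = \frac{1 + J}{2} = \frac{1}{2} + \frac{J}{2}$)
$l{\left(j,Y \right)} = \frac{46}{7}$ ($l{\left(j,Y \right)} = 6 + \frac{1}{7} \cdot 4 = 6 + \frac{4}{7} = \frac{46}{7}$)
$z = -32505$ ($z = \left(-2167\right) 15 = -32505$)
$f = - \frac{315284}{7}$ ($f = \left(-6854\right) \frac{46}{7} = - \frac{315284}{7} \approx -45041.0$)
$\sqrt{f + z} = \sqrt{- \frac{315284}{7} - 32505} = \sqrt{- \frac{542819}{7}} = \frac{i \sqrt{3799733}}{7}$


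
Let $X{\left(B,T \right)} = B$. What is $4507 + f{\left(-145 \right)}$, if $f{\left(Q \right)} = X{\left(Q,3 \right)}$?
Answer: $4362$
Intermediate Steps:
$f{\left(Q \right)} = Q$
$4507 + f{\left(-145 \right)} = 4507 - 145 = 4362$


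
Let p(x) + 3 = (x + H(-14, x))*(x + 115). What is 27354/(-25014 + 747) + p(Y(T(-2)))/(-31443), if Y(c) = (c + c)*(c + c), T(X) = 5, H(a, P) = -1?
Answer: -152949124/84780809 ≈ -1.8041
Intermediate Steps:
Y(c) = 4*c**2 (Y(c) = (2*c)*(2*c) = 4*c**2)
p(x) = -3 + (-1 + x)*(115 + x) (p(x) = -3 + (x - 1)*(x + 115) = -3 + (-1 + x)*(115 + x))
27354/(-25014 + 747) + p(Y(T(-2)))/(-31443) = 27354/(-25014 + 747) + (-118 + (4*5**2)**2 + 114*(4*5**2))/(-31443) = 27354/(-24267) + (-118 + (4*25)**2 + 114*(4*25))*(-1/31443) = 27354*(-1/24267) + (-118 + 100**2 + 114*100)*(-1/31443) = -9118/8089 + (-118 + 10000 + 11400)*(-1/31443) = -9118/8089 + 21282*(-1/31443) = -9118/8089 - 7094/10481 = -152949124/84780809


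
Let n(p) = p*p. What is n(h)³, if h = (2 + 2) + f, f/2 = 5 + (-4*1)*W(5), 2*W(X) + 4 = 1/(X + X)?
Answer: 10509215371264/15625 ≈ 6.7259e+8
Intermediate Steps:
W(X) = -2 + 1/(4*X) (W(X) = -2 + 1/(2*(X + X)) = -2 + 1/(2*((2*X))) = -2 + (1/(2*X))/2 = -2 + 1/(4*X))
f = 128/5 (f = 2*(5 + (-4*1)*(-2 + (¼)/5)) = 2*(5 - 4*(-2 + (¼)*(⅕))) = 2*(5 - 4*(-2 + 1/20)) = 2*(5 - 4*(-39/20)) = 2*(5 + 39/5) = 2*(64/5) = 128/5 ≈ 25.600)
h = 148/5 (h = (2 + 2) + 128/5 = 4 + 128/5 = 148/5 ≈ 29.600)
n(p) = p²
n(h)³ = ((148/5)²)³ = (21904/25)³ = 10509215371264/15625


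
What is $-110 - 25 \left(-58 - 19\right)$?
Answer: $1815$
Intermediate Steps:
$-110 - 25 \left(-58 - 19\right) = -110 - -1925 = -110 + 1925 = 1815$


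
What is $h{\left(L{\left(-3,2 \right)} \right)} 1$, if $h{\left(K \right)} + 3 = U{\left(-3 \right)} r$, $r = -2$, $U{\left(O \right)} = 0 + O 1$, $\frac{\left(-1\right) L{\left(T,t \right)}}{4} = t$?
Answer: $3$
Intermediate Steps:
$L{\left(T,t \right)} = - 4 t$
$U{\left(O \right)} = O$ ($U{\left(O \right)} = 0 + O = O$)
$h{\left(K \right)} = 3$ ($h{\left(K \right)} = -3 - -6 = -3 + 6 = 3$)
$h{\left(L{\left(-3,2 \right)} \right)} 1 = 3 \cdot 1 = 3$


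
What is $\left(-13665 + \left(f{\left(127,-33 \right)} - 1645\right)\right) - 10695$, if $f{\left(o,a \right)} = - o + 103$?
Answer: $-26029$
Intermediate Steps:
$f{\left(o,a \right)} = 103 - o$
$\left(-13665 + \left(f{\left(127,-33 \right)} - 1645\right)\right) - 10695 = \left(-13665 + \left(\left(103 - 127\right) - 1645\right)\right) - 10695 = \left(-13665 - 1669\right) - 10695 = -15334 - 10695 = -26029$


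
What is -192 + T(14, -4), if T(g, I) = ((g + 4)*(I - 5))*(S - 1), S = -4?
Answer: 618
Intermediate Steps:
T(g, I) = -5*(-5 + I)*(4 + g) (T(g, I) = ((g + 4)*(I - 5))*(-4 - 1) = ((4 + g)*(-5 + I))*(-5) = ((-5 + I)*(4 + g))*(-5) = -5*(-5 + I)*(4 + g))
-192 + T(14, -4) = -192 + (100 - 20*(-4) + 25*14 - 5*(-4)*14) = -192 + (100 + 80 + 350 + 280) = -192 + 810 = 618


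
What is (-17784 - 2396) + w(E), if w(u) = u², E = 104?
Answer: -9364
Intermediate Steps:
(-17784 - 2396) + w(E) = (-17784 - 2396) + 104² = -20180 + 10816 = -9364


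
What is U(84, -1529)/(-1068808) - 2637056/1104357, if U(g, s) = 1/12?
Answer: -3758008855037/1573794128608 ≈ -2.3879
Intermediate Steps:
U(g, s) = 1/12
U(84, -1529)/(-1068808) - 2637056/1104357 = (1/12)/(-1068808) - 2637056/1104357 = (1/12)*(-1/1068808) - 2637056*1/1104357 = -1/12825696 - 2637056/1104357 = -3758008855037/1573794128608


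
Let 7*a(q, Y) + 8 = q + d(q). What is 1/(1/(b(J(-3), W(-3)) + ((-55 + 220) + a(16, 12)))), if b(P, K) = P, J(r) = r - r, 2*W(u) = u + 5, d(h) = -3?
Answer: 1160/7 ≈ 165.71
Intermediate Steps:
W(u) = 5/2 + u/2 (W(u) = (u + 5)/2 = (5 + u)/2 = 5/2 + u/2)
a(q, Y) = -11/7 + q/7 (a(q, Y) = -8/7 + (q - 3)/7 = -8/7 + (-3 + q)/7 = -8/7 + (-3/7 + q/7) = -11/7 + q/7)
J(r) = 0
1/(1/(b(J(-3), W(-3)) + ((-55 + 220) + a(16, 12)))) = 1/(1/(0 + ((-55 + 220) + (-11/7 + (⅐)*16)))) = 1/(1/(0 + (165 + (-11/7 + 16/7)))) = 1/(1/(0 + (165 + 5/7))) = 1/(1/(0 + 1160/7)) = 1/(1/(1160/7)) = 1/(7/1160) = 1160/7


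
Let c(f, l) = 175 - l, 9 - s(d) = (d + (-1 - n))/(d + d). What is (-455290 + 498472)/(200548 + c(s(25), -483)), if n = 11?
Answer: 21591/100603 ≈ 0.21462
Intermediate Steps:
s(d) = 9 - (-12 + d)/(2*d) (s(d) = 9 - (d + (-1 - 1*11))/(d + d) = 9 - (d + (-1 - 11))/(2*d) = 9 - (d - 12)*1/(2*d) = 9 - (-12 + d)*1/(2*d) = 9 - (-12 + d)/(2*d))
(-455290 + 498472)/(200548 + c(s(25), -483)) = (-455290 + 498472)/(200548 + (175 - 1*(-483))) = 43182/(200548 + (175 + 483)) = 43182/(200548 + 658) = 43182/201206 = 43182*(1/201206) = 21591/100603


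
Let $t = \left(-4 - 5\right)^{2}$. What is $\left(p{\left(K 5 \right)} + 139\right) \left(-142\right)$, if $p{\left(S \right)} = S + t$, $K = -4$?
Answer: $-28400$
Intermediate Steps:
$t = 81$ ($t = \left(-9\right)^{2} = 81$)
$p{\left(S \right)} = 81 + S$ ($p{\left(S \right)} = S + 81 = 81 + S$)
$\left(p{\left(K 5 \right)} + 139\right) \left(-142\right) = \left(\left(81 - 20\right) + 139\right) \left(-142\right) = \left(61 + 139\right) \left(-142\right) = 200 \left(-142\right) = -28400$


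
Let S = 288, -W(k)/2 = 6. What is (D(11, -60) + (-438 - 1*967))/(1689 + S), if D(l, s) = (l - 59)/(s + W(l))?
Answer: -4213/5931 ≈ -0.71034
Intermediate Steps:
W(k) = -12 (W(k) = -2*6 = -12)
D(l, s) = (-59 + l)/(-12 + s) (D(l, s) = (l - 59)/(s - 12) = (-59 + l)/(-12 + s))
(D(11, -60) + (-438 - 1*967))/(1689 + S) = ((-59 + 11)/(-12 - 60) + (-438 - 1*967))/(1689 + 288) = (-48/(-72) + (-438 - 967))/1977 = (-1/72*(-48) - 1405)*(1/1977) = (2/3 - 1405)*(1/1977) = -4213/3*1/1977 = -4213/5931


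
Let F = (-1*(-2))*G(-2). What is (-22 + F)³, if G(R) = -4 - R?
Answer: -17576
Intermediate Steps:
F = -4 (F = (-1*(-2))*(-4 - 1*(-2)) = 2*(-4 + 2) = 2*(-2) = -4)
(-22 + F)³ = (-22 - 4)³ = (-26)³ = -17576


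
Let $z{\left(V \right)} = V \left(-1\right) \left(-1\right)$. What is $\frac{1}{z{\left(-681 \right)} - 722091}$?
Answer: $- \frac{1}{722772} \approx -1.3836 \cdot 10^{-6}$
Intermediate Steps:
$z{\left(V \right)} = V$ ($z{\left(V \right)} = - V \left(-1\right) = V$)
$\frac{1}{z{\left(-681 \right)} - 722091} = \frac{1}{-681 - 722091} = \frac{1}{-722772} = - \frac{1}{722772}$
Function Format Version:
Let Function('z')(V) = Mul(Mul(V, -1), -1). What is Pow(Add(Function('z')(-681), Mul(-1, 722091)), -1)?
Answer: Rational(-1, 722772) ≈ -1.3836e-6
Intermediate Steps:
Function('z')(V) = V (Function('z')(V) = Mul(Mul(-1, V), -1) = V)
Pow(Add(Function('z')(-681), Mul(-1, 722091)), -1) = Pow(Add(-681, Mul(-1, 722091)), -1) = Pow(Add(-681, -722091), -1) = Pow(-722772, -1) = Rational(-1, 722772)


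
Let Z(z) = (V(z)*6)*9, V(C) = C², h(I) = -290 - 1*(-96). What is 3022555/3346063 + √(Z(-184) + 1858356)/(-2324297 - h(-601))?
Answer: 3022555/3346063 - 2*√102405/774701 ≈ 0.90249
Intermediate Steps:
h(I) = -194 (h(I) = -290 + 96 = -194)
Z(z) = 54*z² (Z(z) = (z²*6)*9 = (6*z²)*9 = 54*z²)
3022555/3346063 + √(Z(-184) + 1858356)/(-2324297 - h(-601)) = 3022555/3346063 + √(54*(-184)² + 1858356)/(-2324297 - 1*(-194)) = 3022555*(1/3346063) + √(54*33856 + 1858356)/(-2324297 + 194) = 3022555/3346063 + √(1828224 + 1858356)/(-2324103) = 3022555/3346063 + √3686580*(-1/2324103) = 3022555/3346063 + (6*√102405)*(-1/2324103) = 3022555/3346063 - 2*√102405/774701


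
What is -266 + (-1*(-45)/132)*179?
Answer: -9019/44 ≈ -204.98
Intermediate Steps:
-266 + (-1*(-45)/132)*179 = -266 + (45*(1/132))*179 = -266 + (15/44)*179 = -266 + 2685/44 = -9019/44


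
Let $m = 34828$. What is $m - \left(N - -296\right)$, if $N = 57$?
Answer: $34475$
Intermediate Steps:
$m - \left(N - -296\right) = 34828 - \left(57 - -296\right) = 34828 - \left(57 + 296\right) = 34828 - 353 = 34475$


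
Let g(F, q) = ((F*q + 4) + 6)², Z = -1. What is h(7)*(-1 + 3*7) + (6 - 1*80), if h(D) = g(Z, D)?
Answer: 106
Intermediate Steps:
g(F, q) = (10 + F*q)² (g(F, q) = ((4 + F*q) + 6)² = (10 + F*q)²)
h(D) = (10 - D)²
h(7)*(-1 + 3*7) + (6 - 1*80) = (-10 + 7)²*(-1 + 3*7) + (6 - 1*80) = (-3)²*(-1 + 21) + (6 - 80) = 9*20 - 74 = 180 - 74 = 106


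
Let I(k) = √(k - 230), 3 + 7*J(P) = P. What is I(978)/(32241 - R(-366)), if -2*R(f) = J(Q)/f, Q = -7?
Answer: 5124*√187/82601447 ≈ 0.00084829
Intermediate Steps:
J(P) = -3/7 + P/7
I(k) = √(-230 + k)
R(f) = 5/(7*f) (R(f) = -(-3/7 + (⅐)*(-7))/(2*f) = -(-3/7 - 1)/(2*f) = -(-5)/(7*f) = 5/(7*f))
I(978)/(32241 - R(-366)) = √(-230 + 978)/(32241 - 5/(7*(-366))) = √748/(32241 - 5*(-1)/(7*366)) = (2*√187)/(32241 - 1*(-5/2562)) = (2*√187)/(32241 + 5/2562) = (2*√187)/(82601447/2562) = (2*√187)*(2562/82601447) = 5124*√187/82601447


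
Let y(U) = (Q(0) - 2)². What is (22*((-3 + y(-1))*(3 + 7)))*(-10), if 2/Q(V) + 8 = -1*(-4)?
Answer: -7150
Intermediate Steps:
Q(V) = -½ (Q(V) = 2/(-8 - 1*(-4)) = 2/(-8 + 4) = 2/(-4) = 2*(-¼) = -½)
y(U) = 25/4 (y(U) = (-½ - 2)² = (-5/2)² = 25/4)
(22*((-3 + y(-1))*(3 + 7)))*(-10) = (22*((-3 + 25/4)*(3 + 7)))*(-10) = (22*((13/4)*10))*(-10) = (22*(65/2))*(-10) = 715*(-10) = -7150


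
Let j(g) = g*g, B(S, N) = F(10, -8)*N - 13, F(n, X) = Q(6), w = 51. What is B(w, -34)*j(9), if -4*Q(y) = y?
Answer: 3078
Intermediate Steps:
Q(y) = -y/4
F(n, X) = -3/2 (F(n, X) = -¼*6 = -3/2)
B(S, N) = -13 - 3*N/2 (B(S, N) = -3*N/2 - 13 = -13 - 3*N/2)
j(g) = g²
B(w, -34)*j(9) = (-13 - 3/2*(-34))*9² = (-13 + 51)*81 = 38*81 = 3078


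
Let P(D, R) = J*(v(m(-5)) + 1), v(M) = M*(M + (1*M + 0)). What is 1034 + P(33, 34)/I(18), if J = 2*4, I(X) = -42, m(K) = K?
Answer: 7170/7 ≈ 1024.3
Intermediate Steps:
v(M) = 2*M**2 (v(M) = M*(M + (M + 0)) = M*(M + M) = M*(2*M) = 2*M**2)
J = 8
P(D, R) = 408 (P(D, R) = 8*(2*(-5)**2 + 1) = 8*(2*25 + 1) = 8*(50 + 1) = 8*51 = 408)
1034 + P(33, 34)/I(18) = 1034 + 408/(-42) = 1034 + 408*(-1/42) = 1034 - 68/7 = 7170/7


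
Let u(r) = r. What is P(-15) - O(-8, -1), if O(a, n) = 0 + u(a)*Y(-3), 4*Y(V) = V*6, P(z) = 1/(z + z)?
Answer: -1081/30 ≈ -36.033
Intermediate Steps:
P(z) = 1/(2*z)
Y(V) = 3*V/2 (Y(V) = (V*6)/4 = (6*V)/4 = 3*V/2)
O(a, n) = -9*a/2 (O(a, n) = 0 + a*((3/2)*(-3)) = 0 + a*(-9/2) = 0 - 9*a/2 = -9*a/2)
P(-15) - O(-8, -1) = (1/2)/(-15) - (-9)*(-8)/2 = (1/2)*(-1/15) - 1*36 = -1/30 - 36 = -1081/30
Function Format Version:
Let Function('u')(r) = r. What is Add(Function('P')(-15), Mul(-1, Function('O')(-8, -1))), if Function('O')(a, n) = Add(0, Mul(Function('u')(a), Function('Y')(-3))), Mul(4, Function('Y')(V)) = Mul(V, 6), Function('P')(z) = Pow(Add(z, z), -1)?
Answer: Rational(-1081, 30) ≈ -36.033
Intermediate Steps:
Function('P')(z) = Mul(Rational(1, 2), Pow(z, -1)) (Function('P')(z) = Pow(Mul(2, z), -1) = Mul(Rational(1, 2), Pow(z, -1)))
Function('Y')(V) = Mul(Rational(3, 2), V) (Function('Y')(V) = Mul(Rational(1, 4), Mul(V, 6)) = Mul(Rational(1, 4), Mul(6, V)) = Mul(Rational(3, 2), V))
Function('O')(a, n) = Mul(Rational(-9, 2), a) (Function('O')(a, n) = Add(0, Mul(a, Mul(Rational(3, 2), -3))) = Add(0, Mul(a, Rational(-9, 2))) = Add(0, Mul(Rational(-9, 2), a)) = Mul(Rational(-9, 2), a))
Add(Function('P')(-15), Mul(-1, Function('O')(-8, -1))) = Add(Mul(Rational(1, 2), Pow(-15, -1)), Mul(-1, Mul(Rational(-9, 2), -8))) = Add(Mul(Rational(1, 2), Rational(-1, 15)), Mul(-1, 36)) = Add(Rational(-1, 30), -36) = Rational(-1081, 30)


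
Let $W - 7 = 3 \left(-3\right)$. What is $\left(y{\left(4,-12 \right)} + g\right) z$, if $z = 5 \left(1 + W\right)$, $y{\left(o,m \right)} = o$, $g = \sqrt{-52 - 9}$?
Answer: $-20 - 5 i \sqrt{61} \approx -20.0 - 39.051 i$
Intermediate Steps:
$W = -2$ ($W = 7 + 3 \left(-3\right) = 7 - 9 = -2$)
$g = i \sqrt{61}$ ($g = \sqrt{-61} = i \sqrt{61} \approx 7.8102 i$)
$z = -5$ ($z = 5 \left(1 - 2\right) = 5 \left(-1\right) = -5$)
$\left(y{\left(4,-12 \right)} + g\right) z = \left(4 + i \sqrt{61}\right) \left(-5\right) = -20 - 5 i \sqrt{61}$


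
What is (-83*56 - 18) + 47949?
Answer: 43283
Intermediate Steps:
(-83*56 - 18) + 47949 = (-4648 - 18) + 47949 = -4666 + 47949 = 43283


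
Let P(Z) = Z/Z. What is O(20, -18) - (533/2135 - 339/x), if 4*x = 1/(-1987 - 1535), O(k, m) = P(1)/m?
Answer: -183535235489/38430 ≈ -4.7758e+6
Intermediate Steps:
P(Z) = 1
O(k, m) = 1/m
x = -1/14088 (x = 1/(4*(-1987 - 1535)) = (¼)/(-3522) = (¼)*(-1/3522) = -1/14088 ≈ -7.0982e-5)
O(20, -18) - (533/2135 - 339/x) = 1/(-18) - (533/2135 - 339/(-1/14088)) = -1/18 - (533*(1/2135) - 339*(-14088)) = -1/18 - (533/2135 + 4775832) = -1/18 - 1*10196401853/2135 = -1/18 - 10196401853/2135 = -183535235489/38430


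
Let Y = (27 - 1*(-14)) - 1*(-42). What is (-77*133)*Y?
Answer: -850003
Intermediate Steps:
Y = 83 (Y = (27 + 14) + 42 = 41 + 42 = 83)
(-77*133)*Y = -77*133*83 = -10241*83 = -850003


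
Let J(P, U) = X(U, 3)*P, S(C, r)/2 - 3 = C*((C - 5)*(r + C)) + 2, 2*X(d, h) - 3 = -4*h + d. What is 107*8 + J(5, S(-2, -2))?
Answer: 1157/2 ≈ 578.50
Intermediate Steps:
X(d, h) = 3/2 + d/2 - 2*h (X(d, h) = 3/2 + (-4*h + d)/2 = 3/2 + (d - 4*h)/2 = 3/2 + (d/2 - 2*h) = 3/2 + d/2 - 2*h)
S(C, r) = 10 + 2*C*(-5 + C)*(C + r) (S(C, r) = 6 + 2*(C*((C - 5)*(r + C)) + 2) = 6 + 2*(C*((-5 + C)*(C + r)) + 2) = 6 + 2*(C*(-5 + C)*(C + r) + 2) = 6 + 2*(2 + C*(-5 + C)*(C + r)) = 6 + (4 + 2*C*(-5 + C)*(C + r)) = 10 + 2*C*(-5 + C)*(C + r))
J(P, U) = P*(-9/2 + U/2) (J(P, U) = (3/2 + U/2 - 2*3)*P = (3/2 + U/2 - 6)*P = (-9/2 + U/2)*P = P*(-9/2 + U/2))
107*8 + J(5, S(-2, -2)) = 107*8 + (1/2)*5*(-9 + (10 - 10*(-2)**2 + 2*(-2)**3 - 10*(-2)*(-2) + 2*(-2)*(-2)**2)) = 856 + (1/2)*5*(-9 + (10 - 10*4 + 2*(-8) - 40 + 2*(-2)*4)) = 856 + (1/2)*5*(-9 + (10 - 40 - 16 - 40 - 16)) = 856 + (1/2)*5*(-9 - 102) = 856 + (1/2)*5*(-111) = 856 - 555/2 = 1157/2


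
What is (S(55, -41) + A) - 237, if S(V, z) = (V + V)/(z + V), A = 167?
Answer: -435/7 ≈ -62.143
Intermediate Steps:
S(V, z) = 2*V/(V + z) (S(V, z) = (2*V)/(V + z) = 2*V/(V + z))
(S(55, -41) + A) - 237 = (2*55/(55 - 41) + 167) - 237 = (2*55/14 + 167) - 237 = (2*55*(1/14) + 167) - 237 = (55/7 + 167) - 237 = 1224/7 - 237 = -435/7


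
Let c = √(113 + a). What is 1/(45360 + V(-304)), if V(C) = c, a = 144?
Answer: 45360/2057529343 - √257/2057529343 ≈ 2.2038e-5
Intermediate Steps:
c = √257 (c = √(113 + 144) = √257 ≈ 16.031)
V(C) = √257
1/(45360 + V(-304)) = 1/(45360 + √257)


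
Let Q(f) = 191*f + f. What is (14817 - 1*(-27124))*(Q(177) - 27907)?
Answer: 254875457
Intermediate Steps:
Q(f) = 192*f
(14817 - 1*(-27124))*(Q(177) - 27907) = (14817 - 1*(-27124))*(192*177 - 27907) = (14817 + 27124)*(33984 - 27907) = 41941*6077 = 254875457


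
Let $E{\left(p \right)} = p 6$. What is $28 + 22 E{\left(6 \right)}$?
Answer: $820$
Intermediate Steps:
$E{\left(p \right)} = 6 p$
$28 + 22 E{\left(6 \right)} = 28 + 22 \cdot 6 \cdot 6 = 28 + 22 \cdot 36 = 28 + 792 = 820$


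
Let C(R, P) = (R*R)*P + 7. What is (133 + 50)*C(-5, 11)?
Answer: 51606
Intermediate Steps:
C(R, P) = 7 + P*R**2 (C(R, P) = R**2*P + 7 = P*R**2 + 7 = 7 + P*R**2)
(133 + 50)*C(-5, 11) = (133 + 50)*(7 + 11*(-5)**2) = 183*(7 + 11*25) = 183*(7 + 275) = 183*282 = 51606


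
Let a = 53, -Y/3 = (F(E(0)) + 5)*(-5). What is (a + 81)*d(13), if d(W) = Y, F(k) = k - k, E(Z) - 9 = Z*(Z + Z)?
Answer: 10050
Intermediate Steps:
E(Z) = 9 + 2*Z**2 (E(Z) = 9 + Z*(Z + Z) = 9 + Z*(2*Z) = 9 + 2*Z**2)
F(k) = 0
Y = 75 (Y = -3*(0 + 5)*(-5) = -15*(-5) = -3*(-25) = 75)
d(W) = 75
(a + 81)*d(13) = (53 + 81)*75 = 134*75 = 10050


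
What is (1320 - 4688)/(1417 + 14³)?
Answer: -3368/4161 ≈ -0.80942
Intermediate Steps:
(1320 - 4688)/(1417 + 14³) = -3368/(1417 + 2744) = -3368/4161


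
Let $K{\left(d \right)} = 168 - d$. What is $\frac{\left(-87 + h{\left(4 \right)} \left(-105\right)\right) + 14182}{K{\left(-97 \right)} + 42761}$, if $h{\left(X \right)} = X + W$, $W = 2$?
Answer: $\frac{13465}{43026} \approx 0.31295$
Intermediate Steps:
$h{\left(X \right)} = 2 + X$ ($h{\left(X \right)} = X + 2 = 2 + X$)
$\frac{\left(-87 + h{\left(4 \right)} \left(-105\right)\right) + 14182}{K{\left(-97 \right)} + 42761} = \frac{\left(-87 + \left(2 + 4\right) \left(-105\right)\right) + 14182}{\left(168 - -97\right) + 42761} = \frac{\left(-87 + 6 \left(-105\right)\right) + 14182}{\left(168 + 97\right) + 42761} = \frac{\left(-87 - 630\right) + 14182}{265 + 42761} = \frac{-717 + 14182}{43026} = 13465 \cdot \frac{1}{43026} = \frac{13465}{43026}$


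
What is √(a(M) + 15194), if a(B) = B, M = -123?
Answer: √15071 ≈ 122.76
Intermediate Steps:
√(a(M) + 15194) = √(-123 + 15194) = √15071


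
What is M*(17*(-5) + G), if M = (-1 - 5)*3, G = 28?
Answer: 1026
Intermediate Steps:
M = -18 (M = -6*3 = -18)
M*(17*(-5) + G) = -18*(17*(-5) + 28) = -18*(-85 + 28) = -18*(-57) = 1026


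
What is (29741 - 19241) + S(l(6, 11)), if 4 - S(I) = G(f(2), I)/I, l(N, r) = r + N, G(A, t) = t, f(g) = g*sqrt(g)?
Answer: 10503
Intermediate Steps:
f(g) = g**(3/2)
l(N, r) = N + r
S(I) = 3 (S(I) = 4 - I/I = 4 - 1*1 = 4 - 1 = 3)
(29741 - 19241) + S(l(6, 11)) = (29741 - 19241) + 3 = 10500 + 3 = 10503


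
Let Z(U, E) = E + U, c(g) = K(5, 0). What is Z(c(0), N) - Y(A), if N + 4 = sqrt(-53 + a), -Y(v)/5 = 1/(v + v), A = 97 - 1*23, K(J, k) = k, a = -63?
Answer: -587/148 + 2*I*sqrt(29) ≈ -3.9662 + 10.77*I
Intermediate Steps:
A = 74 (A = 97 - 23 = 74)
Y(v) = -5/(2*v) (Y(v) = -5/(v + v) = -5*1/(2*v) = -5/(2*v))
c(g) = 0
N = -4 + 2*I*sqrt(29) (N = -4 + sqrt(-53 - 63) = -4 + sqrt(-116) = -4 + 2*I*sqrt(29) ≈ -4.0 + 10.77*I)
Z(c(0), N) - Y(A) = ((-4 + 2*I*sqrt(29)) + 0) - (-5)/(2*74) = (-4 + 2*I*sqrt(29)) - (-5)/(2*74) = (-4 + 2*I*sqrt(29)) - 1*(-5/148) = (-4 + 2*I*sqrt(29)) + 5/148 = -587/148 + 2*I*sqrt(29)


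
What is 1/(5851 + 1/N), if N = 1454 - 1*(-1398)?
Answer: 2852/16687053 ≈ 0.00017091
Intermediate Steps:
N = 2852 (N = 1454 + 1398 = 2852)
1/(5851 + 1/N) = 1/(5851 + 1/2852) = 1/(16687053/2852) = 2852/16687053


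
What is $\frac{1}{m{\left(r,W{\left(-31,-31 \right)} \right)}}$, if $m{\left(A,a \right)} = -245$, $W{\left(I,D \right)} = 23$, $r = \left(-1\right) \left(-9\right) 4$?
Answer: $- \frac{1}{245} \approx -0.0040816$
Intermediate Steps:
$r = 36$ ($r = 9 \cdot 4 = 36$)
$\frac{1}{m{\left(r,W{\left(-31,-31 \right)} \right)}} = \frac{1}{-245} = - \frac{1}{245}$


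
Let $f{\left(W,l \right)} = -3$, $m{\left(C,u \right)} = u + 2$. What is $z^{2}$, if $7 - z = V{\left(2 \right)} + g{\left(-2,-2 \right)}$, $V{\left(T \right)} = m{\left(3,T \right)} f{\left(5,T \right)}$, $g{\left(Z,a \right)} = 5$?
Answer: $196$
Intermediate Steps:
$m{\left(C,u \right)} = 2 + u$
$V{\left(T \right)} = -6 - 3 T$ ($V{\left(T \right)} = \left(2 + T\right) \left(-3\right) = -6 - 3 T$)
$z = 14$ ($z = 7 - \left(\left(-6 - 6\right) + 5\right) = 7 - \left(-12 + 5\right) = 7 - -7 = 7 + 7 = 14$)
$z^{2} = 14^{2} = 196$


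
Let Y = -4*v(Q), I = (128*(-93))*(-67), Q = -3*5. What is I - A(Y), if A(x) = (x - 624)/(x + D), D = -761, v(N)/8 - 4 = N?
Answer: 326205040/409 ≈ 7.9757e+5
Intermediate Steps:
Q = -15
v(N) = 32 + 8*N
I = 797568 (I = -11904*(-67) = 797568)
Y = 352 (Y = -4*(32 + 8*(-15)) = -4*(32 - 120) = -4*(-88) = 352)
A(x) = (-624 + x)/(-761 + x) (A(x) = (x - 624)/(x - 761) = (-624 + x)/(-761 + x))
I - A(Y) = 797568 - (-624 + 352)/(-761 + 352) = 797568 - (-272)/(-409) = 797568 - (-1)*(-272)/409 = 797568 - 1*272/409 = 797568 - 272/409 = 326205040/409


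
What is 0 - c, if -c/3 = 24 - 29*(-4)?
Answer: 420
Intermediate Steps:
c = -420 (c = -3*(24 - 29*(-4)) = -3*(24 + 116) = -3*140 = -420)
0 - c = 0 - 1*(-420) = 0 + 420 = 420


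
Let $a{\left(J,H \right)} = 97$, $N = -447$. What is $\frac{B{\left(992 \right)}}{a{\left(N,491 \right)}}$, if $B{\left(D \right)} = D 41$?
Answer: $\frac{40672}{97} \approx 419.3$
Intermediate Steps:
$B{\left(D \right)} = 41 D$
$\frac{B{\left(992 \right)}}{a{\left(N,491 \right)}} = \frac{41 \cdot 992}{97} = 40672 \cdot \frac{1}{97} = \frac{40672}{97}$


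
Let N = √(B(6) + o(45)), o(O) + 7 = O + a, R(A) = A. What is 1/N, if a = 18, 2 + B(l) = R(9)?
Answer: √7/21 ≈ 0.12599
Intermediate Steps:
B(l) = 7 (B(l) = -2 + 9 = 7)
o(O) = 11 + O (o(O) = -7 + (O + 18) = -7 + (18 + O) = 11 + O)
N = 3*√7 (N = √(7 + (11 + 45)) = √(7 + 56) = √63 = 3*√7 ≈ 7.9373)
1/N = 1/(3*√7) = √7/21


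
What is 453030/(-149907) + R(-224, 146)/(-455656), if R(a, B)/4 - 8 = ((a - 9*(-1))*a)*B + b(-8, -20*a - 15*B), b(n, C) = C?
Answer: -184333504871/2846084333 ≈ -64.767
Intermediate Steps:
R(a, B) = 32 - 80*a - 60*B + 4*B*a*(9 + a) (R(a, B) = 32 + 4*(((a - 9*(-1))*a)*B + (-20*a - 15*B)) = 32 + 4*(((a + 9)*a)*B + (-20*a - 15*B)) = 32 + 4*(((9 + a)*a)*B + (-20*a - 15*B)) = 32 + 4*((a*(9 + a))*B + (-20*a - 15*B)) = 32 + 4*(B*a*(9 + a) + (-20*a - 15*B)) = 32 + 4*(-20*a - 15*B + B*a*(9 + a)) = 32 + (-80*a - 60*B + 4*B*a*(9 + a)) = 32 - 80*a - 60*B + 4*B*a*(9 + a))
453030/(-149907) + R(-224, 146)/(-455656) = 453030/(-149907) + (32 - 80*(-224) - 60*146 + 4*146*(-224)² + 36*146*(-224))/(-455656) = 453030*(-1/149907) + (32 + 17920 - 8760 + 4*146*50176 - 1177344)*(-1/455656) = -151010/49969 + (32 + 17920 - 8760 + 29302784 - 1177344)*(-1/455656) = -151010/49969 + 28134632*(-1/455656) = -151010/49969 - 3516829/56957 = -184333504871/2846084333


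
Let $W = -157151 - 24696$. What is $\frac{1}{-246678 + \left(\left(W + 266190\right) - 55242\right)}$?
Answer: $- \frac{1}{217577} \approx -4.5961 \cdot 10^{-6}$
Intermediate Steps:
$W = -181847$ ($W = -157151 - 24696 = -181847$)
$\frac{1}{-246678 + \left(\left(W + 266190\right) - 55242\right)} = \frac{1}{-246678 + \left(\left(-181847 + 266190\right) - 55242\right)} = \frac{1}{-246678 + \left(84343 - 55242\right)} = \frac{1}{-246678 + 29101} = \frac{1}{-217577} = - \frac{1}{217577}$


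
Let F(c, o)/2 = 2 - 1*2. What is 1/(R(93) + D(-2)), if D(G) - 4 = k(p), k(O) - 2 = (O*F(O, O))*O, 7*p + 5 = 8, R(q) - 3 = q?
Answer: 1/102 ≈ 0.0098039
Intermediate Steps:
R(q) = 3 + q
p = 3/7 (p = -5/7 + (⅐)*8 = -5/7 + 8/7 = 3/7 ≈ 0.42857)
F(c, o) = 0 (F(c, o) = 2*(2 - 1*2) = 2*(2 - 2) = 2*0 = 0)
k(O) = 2 (k(O) = 2 + (O*0)*O = 2 + 0*O = 2 + 0 = 2)
D(G) = 6 (D(G) = 4 + 2 = 6)
1/(R(93) + D(-2)) = 1/((3 + 93) + 6) = 1/(96 + 6) = 1/102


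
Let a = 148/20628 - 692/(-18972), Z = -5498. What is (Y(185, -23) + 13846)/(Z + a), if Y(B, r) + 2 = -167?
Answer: -37170516303/14942010394 ≈ -2.4877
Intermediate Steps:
Y(B, r) = -169 (Y(B, r) = -2 - 167 = -169)
a = 118628/2717739 (a = 148*(1/20628) - 692*(-1/18972) = 37/5157 + 173/4743 = 118628/2717739 ≈ 0.043649)
(Y(185, -23) + 13846)/(Z + a) = (-169 + 13846)/(-5498 + 118628/2717739) = 13677/(-14942010394/2717739) = 13677*(-2717739/14942010394) = -37170516303/14942010394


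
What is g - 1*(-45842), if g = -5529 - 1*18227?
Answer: 22086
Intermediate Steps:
g = -23756 (g = -5529 - 18227 = -23756)
g - 1*(-45842) = -23756 - 1*(-45842) = -23756 + 45842 = 22086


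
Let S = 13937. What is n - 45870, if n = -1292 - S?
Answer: -61099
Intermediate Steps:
n = -15229 (n = -1292 - 1*13937 = -1292 - 13937 = -15229)
n - 45870 = -15229 - 45870 = -61099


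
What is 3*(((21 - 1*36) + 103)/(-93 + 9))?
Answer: -22/7 ≈ -3.1429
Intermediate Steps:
3*(((21 - 1*36) + 103)/(-93 + 9)) = 3*(((21 - 36) + 103)/(-84)) = 3*((-15 + 103)*(-1/84)) = 3*(88*(-1/84)) = 3*(-22/21) = -22/7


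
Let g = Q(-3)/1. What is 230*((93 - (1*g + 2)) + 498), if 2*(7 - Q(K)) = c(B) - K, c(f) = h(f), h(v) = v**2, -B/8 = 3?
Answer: 200445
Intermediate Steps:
B = -24 (B = -8*3 = -24)
c(f) = f**2
Q(K) = -281 + K/2 (Q(K) = 7 - ((-24)**2 - K)/2 = 7 - (576 - K)/2 = 7 + (-288 + K/2) = -281 + K/2)
g = -565/2 (g = (-281 + (1/2)*(-3))/1 = (-281 - 3/2)*1 = -565/2*1 = -565/2 ≈ -282.50)
230*((93 - (1*g + 2)) + 498) = 230*((93 - (1*(-565/2) + 2)) + 498) = 230*((93 - (-565/2 + 2)) + 498) = 230*((93 - 1*(-561/2)) + 498) = 230*((93 + 561/2) + 498) = 230*(747/2 + 498) = 230*(1743/2) = 200445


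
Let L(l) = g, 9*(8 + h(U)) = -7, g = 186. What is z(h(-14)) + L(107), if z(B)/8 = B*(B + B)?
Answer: 114922/81 ≈ 1418.8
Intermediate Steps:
h(U) = -79/9 (h(U) = -8 + (⅑)*(-7) = -8 - 7/9 = -79/9)
L(l) = 186
z(B) = 16*B² (z(B) = 8*(B*(B + B)) = 8*(B*(2*B)) = 8*(2*B²) = 16*B²)
z(h(-14)) + L(107) = 16*(-79/9)² + 186 = 16*(6241/81) + 186 = 99856/81 + 186 = 114922/81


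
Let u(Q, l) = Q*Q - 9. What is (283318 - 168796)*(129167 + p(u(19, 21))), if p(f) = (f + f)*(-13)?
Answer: 13744357830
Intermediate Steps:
u(Q, l) = -9 + Q² (u(Q, l) = Q² - 9 = -9 + Q²)
p(f) = -26*f (p(f) = (2*f)*(-13) = -26*f)
(283318 - 168796)*(129167 + p(u(19, 21))) = (283318 - 168796)*(129167 - 26*(-9 + 19²)) = 114522*(129167 - 26*(-9 + 361)) = 114522*(129167 - 26*352) = 114522*(129167 - 9152) = 114522*120015 = 13744357830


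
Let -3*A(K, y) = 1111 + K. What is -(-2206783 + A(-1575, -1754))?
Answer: 6619885/3 ≈ 2.2066e+6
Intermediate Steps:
A(K, y) = -1111/3 - K/3 (A(K, y) = -(1111 + K)/3 = -1111/3 - K/3)
-(-2206783 + A(-1575, -1754)) = -(-2206783 + (-1111/3 - 1/3*(-1575))) = -(-2206783 + (-1111/3 + 525)) = -(-2206783 + 464/3) = -1*(-6619885/3) = 6619885/3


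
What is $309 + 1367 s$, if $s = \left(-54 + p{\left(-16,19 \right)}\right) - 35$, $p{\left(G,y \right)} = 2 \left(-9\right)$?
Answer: $-145960$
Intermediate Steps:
$p{\left(G,y \right)} = -18$
$s = -107$ ($s = \left(-54 - 18\right) - 35 = -72 - 35 = -107$)
$309 + 1367 s = 309 + 1367 \left(-107\right) = 309 - 146269 = -145960$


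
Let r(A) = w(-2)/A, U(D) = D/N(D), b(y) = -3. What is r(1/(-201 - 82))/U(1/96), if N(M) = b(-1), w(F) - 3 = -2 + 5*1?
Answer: 489024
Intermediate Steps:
w(F) = 6 (w(F) = 3 + (-2 + 5*1) = 3 + (-2 + 5) = 3 + 3 = 6)
N(M) = -3
U(D) = -D/3 (U(D) = D/(-3) = D*(-⅓) = -D/3)
r(A) = 6/A
r(1/(-201 - 82))/U(1/96) = (6/(1/(-201 - 82)))/((-⅓/96)) = (6/(1/(-283)))/((-⅓*1/96)) = (6/(-1/283))/(-1/288) = (6*(-283))*(-288) = -1698*(-288) = 489024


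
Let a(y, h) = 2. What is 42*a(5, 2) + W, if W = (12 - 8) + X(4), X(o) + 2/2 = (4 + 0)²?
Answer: 103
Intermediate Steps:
X(o) = 15 (X(o) = -1 + (4 + 0)² = -1 + 4² = -1 + 16 = 15)
W = 19 (W = (12 - 8) + 15 = 4 + 15 = 19)
42*a(5, 2) + W = 42*2 + 19 = 84 + 19 = 103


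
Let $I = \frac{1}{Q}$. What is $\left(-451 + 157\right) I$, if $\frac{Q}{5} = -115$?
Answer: $\frac{294}{575} \approx 0.5113$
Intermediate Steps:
$Q = -575$ ($Q = 5 \left(-115\right) = -575$)
$I = - \frac{1}{575}$ ($I = \frac{1}{-575} = - \frac{1}{575} \approx -0.0017391$)
$\left(-451 + 157\right) I = \left(-451 + 157\right) \left(- \frac{1}{575}\right) = \left(-294\right) \left(- \frac{1}{575}\right) = \frac{294}{575}$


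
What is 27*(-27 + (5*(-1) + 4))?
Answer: -756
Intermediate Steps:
27*(-27 + (5*(-1) + 4)) = 27*(-27 + (-5 + 4)) = 27*(-27 - 1) = 27*(-28) = -756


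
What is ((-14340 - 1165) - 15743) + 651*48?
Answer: 0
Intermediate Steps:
((-14340 - 1165) - 15743) + 651*48 = (-15505 - 15743) + 31248 = -31248 + 31248 = 0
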